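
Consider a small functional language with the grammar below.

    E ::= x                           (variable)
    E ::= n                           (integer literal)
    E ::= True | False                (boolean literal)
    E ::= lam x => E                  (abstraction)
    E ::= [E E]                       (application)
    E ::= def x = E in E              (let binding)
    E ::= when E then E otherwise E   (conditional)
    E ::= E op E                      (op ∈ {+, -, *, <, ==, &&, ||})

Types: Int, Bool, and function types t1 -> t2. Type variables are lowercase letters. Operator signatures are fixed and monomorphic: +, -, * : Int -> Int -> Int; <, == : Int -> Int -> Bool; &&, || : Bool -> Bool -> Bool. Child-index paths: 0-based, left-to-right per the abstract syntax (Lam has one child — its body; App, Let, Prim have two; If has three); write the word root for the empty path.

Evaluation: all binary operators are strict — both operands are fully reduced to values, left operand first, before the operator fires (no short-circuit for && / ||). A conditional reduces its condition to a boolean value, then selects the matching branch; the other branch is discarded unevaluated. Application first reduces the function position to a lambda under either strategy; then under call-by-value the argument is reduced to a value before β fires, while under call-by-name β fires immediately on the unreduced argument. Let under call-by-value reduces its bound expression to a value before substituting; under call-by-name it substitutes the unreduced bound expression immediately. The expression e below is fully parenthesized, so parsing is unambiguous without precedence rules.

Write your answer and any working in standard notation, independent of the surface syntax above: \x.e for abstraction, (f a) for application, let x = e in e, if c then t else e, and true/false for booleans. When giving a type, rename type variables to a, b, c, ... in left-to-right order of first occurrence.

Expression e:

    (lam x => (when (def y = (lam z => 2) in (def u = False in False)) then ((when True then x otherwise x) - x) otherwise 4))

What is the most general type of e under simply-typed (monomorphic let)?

Derivation:
\z._ : b -> Int
let y : b -> Int
let u : Bool
  unify Bool ~ Bool
  unify Bool ~ Bool
x : a
x : a
  unify a ~ a
  unify a ~ Int
x : Int
  unify Int ~ Int
  unify Int ~ Int
\x._ : Int -> Int

Answer: Int -> Int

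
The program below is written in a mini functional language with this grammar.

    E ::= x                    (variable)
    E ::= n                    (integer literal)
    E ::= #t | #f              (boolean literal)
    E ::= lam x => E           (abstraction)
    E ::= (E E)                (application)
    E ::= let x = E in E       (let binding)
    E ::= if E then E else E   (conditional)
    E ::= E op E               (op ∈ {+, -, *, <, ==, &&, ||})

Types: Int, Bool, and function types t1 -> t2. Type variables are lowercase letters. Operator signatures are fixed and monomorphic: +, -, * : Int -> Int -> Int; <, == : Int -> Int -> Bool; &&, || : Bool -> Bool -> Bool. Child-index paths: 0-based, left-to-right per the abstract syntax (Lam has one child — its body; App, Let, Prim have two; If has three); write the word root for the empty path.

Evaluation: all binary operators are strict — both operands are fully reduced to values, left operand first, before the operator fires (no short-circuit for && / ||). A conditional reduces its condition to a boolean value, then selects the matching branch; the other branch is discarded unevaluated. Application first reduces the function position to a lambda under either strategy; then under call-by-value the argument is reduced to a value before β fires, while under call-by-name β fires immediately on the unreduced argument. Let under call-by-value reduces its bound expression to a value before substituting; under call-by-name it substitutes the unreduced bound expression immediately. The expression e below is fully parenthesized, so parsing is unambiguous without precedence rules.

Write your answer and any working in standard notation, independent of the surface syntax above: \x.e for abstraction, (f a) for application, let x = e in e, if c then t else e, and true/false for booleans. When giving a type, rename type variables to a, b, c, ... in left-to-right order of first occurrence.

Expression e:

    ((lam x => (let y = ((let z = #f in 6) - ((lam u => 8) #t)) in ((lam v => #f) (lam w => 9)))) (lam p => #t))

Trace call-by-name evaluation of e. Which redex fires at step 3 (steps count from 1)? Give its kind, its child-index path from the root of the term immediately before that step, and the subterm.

Answer: beta at root : ((\v.false) (\w.9))

Trace:
step 0: ((\x.(let y = ((let z = false in 6) - ((\u.8) true)) in ((\v.false) (\w.9)))) (\p.true))
step 1: [beta@root] (let y = ((let z = false in 6) - ((\u.8) true)) in ((\v.false) (\w.9)))
step 2: [let@root] ((\v.false) (\w.9))
step 3: [beta@root] false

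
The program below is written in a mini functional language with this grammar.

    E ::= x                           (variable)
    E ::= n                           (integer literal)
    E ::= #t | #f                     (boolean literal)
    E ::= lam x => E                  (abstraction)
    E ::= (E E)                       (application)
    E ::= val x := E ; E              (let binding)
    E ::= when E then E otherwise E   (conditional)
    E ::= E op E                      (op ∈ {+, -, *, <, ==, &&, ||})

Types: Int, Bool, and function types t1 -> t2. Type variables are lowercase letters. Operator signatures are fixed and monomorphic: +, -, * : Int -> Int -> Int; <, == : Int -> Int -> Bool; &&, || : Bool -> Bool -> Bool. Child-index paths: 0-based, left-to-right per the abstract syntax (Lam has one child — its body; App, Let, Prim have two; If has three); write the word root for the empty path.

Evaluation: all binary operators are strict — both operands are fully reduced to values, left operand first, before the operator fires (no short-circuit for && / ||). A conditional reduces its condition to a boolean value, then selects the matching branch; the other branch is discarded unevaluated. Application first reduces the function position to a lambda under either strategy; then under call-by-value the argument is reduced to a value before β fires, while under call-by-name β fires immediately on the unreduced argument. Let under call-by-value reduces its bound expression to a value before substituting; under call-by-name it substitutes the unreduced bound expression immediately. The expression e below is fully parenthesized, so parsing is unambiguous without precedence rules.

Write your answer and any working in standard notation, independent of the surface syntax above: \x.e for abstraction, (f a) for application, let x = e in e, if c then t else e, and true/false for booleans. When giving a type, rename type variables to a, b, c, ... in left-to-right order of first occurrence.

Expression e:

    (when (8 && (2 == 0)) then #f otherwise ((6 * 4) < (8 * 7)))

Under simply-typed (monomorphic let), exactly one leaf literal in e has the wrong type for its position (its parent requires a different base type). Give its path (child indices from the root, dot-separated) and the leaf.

Answer: 0.0 : 8

Working:
  unify Int ~ Bool
  FAIL: mismatch Int ~ Bool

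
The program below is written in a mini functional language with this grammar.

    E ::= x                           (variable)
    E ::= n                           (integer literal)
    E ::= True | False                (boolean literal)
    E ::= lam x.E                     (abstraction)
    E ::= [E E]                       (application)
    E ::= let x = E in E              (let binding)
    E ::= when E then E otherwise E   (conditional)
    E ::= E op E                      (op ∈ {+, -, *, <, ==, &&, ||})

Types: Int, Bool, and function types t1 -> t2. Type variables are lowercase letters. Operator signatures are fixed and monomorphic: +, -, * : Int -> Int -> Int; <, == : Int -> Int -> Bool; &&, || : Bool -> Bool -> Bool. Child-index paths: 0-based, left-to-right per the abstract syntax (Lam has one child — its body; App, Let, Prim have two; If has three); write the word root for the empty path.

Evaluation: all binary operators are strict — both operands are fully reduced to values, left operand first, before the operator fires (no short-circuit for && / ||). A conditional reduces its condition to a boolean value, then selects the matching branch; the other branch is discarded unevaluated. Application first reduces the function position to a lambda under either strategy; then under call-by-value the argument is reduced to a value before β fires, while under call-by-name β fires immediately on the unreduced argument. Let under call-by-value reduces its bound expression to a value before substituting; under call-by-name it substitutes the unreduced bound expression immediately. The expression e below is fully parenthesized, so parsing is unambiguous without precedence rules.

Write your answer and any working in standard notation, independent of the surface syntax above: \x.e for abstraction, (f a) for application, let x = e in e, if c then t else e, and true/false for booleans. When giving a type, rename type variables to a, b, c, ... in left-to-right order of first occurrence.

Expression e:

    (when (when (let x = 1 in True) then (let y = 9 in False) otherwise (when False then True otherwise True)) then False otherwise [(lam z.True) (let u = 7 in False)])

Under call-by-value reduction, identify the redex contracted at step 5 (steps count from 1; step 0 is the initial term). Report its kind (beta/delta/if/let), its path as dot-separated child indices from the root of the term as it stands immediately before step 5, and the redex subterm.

Answer: let at 1 : (let u = 7 in false)

Derivation:
step 0: (if (if (let x = 1 in true) then (let y = 9 in false) else (if false then true else true)) then false else ((\z.true) (let u = 7 in false)))
step 1: [let@0.0] (if (if true then (let y = 9 in false) else (if false then true else true)) then false else ((\z.true) (let u = 7 in false)))
step 2: [if@0] (if (let y = 9 in false) then false else ((\z.true) (let u = 7 in false)))
step 3: [let@0] (if false then false else ((\z.true) (let u = 7 in false)))
step 4: [if@root] ((\z.true) (let u = 7 in false))
step 5: [let@1] ((\z.true) false)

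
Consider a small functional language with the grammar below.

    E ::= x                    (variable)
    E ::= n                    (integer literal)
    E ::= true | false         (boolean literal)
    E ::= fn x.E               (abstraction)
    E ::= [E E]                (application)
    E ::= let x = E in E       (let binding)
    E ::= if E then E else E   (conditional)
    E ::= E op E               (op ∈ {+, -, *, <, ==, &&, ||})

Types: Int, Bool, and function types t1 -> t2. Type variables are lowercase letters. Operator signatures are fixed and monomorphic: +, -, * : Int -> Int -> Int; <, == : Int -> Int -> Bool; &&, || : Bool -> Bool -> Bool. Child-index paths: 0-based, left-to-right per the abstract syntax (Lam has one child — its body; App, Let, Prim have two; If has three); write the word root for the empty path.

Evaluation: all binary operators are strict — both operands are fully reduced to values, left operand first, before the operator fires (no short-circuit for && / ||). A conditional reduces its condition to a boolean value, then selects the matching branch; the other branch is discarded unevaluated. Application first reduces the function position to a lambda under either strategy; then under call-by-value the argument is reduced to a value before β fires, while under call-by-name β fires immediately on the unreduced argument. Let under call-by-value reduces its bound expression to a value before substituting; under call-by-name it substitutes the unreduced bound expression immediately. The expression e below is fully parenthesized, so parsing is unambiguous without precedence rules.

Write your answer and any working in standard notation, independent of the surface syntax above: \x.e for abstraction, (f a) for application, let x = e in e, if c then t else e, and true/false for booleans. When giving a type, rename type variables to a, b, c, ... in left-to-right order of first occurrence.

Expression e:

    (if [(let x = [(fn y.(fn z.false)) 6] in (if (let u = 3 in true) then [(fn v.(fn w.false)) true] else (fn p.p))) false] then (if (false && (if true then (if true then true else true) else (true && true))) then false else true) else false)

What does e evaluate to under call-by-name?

Trace:
step 0: (if ((let x = ((\y.(\z.false)) 6) in (if (let u = 3 in true) then ((\v.(\w.false)) true) else (\p.p))) false) then (if (false && (if true then (if true then true else true) else (true && true))) then false else true) else false)
step 1: [let@0.0] (if ((if (let u = 3 in true) then ((\v.(\w.false)) true) else (\p.p)) false) then (if (false && (if true then (if true then true else true) else (true && true))) then false else true) else false)
step 2: [let@0.0.0] (if ((if true then ((\v.(\w.false)) true) else (\p.p)) false) then (if (false && (if true then (if true then true else true) else (true && true))) then false else true) else false)
step 3: [if@0.0] (if (((\v.(\w.false)) true) false) then (if (false && (if true then (if true then true else true) else (true && true))) then false else true) else false)
step 4: [beta@0.0] (if ((\w.false) false) then (if (false && (if true then (if true then true else true) else (true && true))) then false else true) else false)
step 5: [beta@0] (if false then (if (false && (if true then (if true then true else true) else (true && true))) then false else true) else false)
step 6: [if@root] false

Answer: false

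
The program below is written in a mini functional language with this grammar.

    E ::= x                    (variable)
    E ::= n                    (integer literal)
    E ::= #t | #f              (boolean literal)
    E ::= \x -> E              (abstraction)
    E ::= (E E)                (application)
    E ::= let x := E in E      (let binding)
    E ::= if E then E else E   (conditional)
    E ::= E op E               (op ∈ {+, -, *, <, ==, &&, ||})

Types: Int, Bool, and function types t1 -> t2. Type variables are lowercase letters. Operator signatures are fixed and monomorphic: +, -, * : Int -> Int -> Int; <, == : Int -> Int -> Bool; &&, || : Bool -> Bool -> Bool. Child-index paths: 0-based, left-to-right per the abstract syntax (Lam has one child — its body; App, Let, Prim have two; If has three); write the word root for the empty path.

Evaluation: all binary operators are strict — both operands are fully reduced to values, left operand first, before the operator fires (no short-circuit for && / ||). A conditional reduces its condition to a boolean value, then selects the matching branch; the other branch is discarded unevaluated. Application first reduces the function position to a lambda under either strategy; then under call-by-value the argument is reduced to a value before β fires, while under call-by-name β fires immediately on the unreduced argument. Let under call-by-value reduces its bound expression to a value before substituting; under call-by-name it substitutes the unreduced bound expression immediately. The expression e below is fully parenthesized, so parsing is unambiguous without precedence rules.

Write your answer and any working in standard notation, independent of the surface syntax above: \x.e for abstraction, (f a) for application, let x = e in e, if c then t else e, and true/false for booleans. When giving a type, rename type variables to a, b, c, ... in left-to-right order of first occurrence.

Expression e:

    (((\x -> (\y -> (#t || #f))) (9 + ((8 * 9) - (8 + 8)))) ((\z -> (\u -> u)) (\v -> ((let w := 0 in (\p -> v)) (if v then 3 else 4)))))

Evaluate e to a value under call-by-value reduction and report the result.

Answer: true

Trace:
step 0: (((\x.(\y.(true || false))) (9 + ((8 * 9) - (8 + 8)))) ((\z.(\u.u)) (\v.((let w = 0 in (\p.v)) (if v then 3 else 4)))))
step 1: [delta@0.1.1.0] (((\x.(\y.(true || false))) (9 + (72 - (8 + 8)))) ((\z.(\u.u)) (\v.((let w = 0 in (\p.v)) (if v then 3 else 4)))))
step 2: [delta@0.1.1.1] (((\x.(\y.(true || false))) (9 + (72 - 16))) ((\z.(\u.u)) (\v.((let w = 0 in (\p.v)) (if v then 3 else 4)))))
step 3: [delta@0.1.1] (((\x.(\y.(true || false))) (9 + 56)) ((\z.(\u.u)) (\v.((let w = 0 in (\p.v)) (if v then 3 else 4)))))
step 4: [delta@0.1] (((\x.(\y.(true || false))) 65) ((\z.(\u.u)) (\v.((let w = 0 in (\p.v)) (if v then 3 else 4)))))
step 5: [beta@0] ((\y.(true || false)) ((\z.(\u.u)) (\v.((let w = 0 in (\p.v)) (if v then 3 else 4)))))
step 6: [beta@1] ((\y.(true || false)) (\u.u))
step 7: [beta@root] (true || false)
step 8: [delta@root] true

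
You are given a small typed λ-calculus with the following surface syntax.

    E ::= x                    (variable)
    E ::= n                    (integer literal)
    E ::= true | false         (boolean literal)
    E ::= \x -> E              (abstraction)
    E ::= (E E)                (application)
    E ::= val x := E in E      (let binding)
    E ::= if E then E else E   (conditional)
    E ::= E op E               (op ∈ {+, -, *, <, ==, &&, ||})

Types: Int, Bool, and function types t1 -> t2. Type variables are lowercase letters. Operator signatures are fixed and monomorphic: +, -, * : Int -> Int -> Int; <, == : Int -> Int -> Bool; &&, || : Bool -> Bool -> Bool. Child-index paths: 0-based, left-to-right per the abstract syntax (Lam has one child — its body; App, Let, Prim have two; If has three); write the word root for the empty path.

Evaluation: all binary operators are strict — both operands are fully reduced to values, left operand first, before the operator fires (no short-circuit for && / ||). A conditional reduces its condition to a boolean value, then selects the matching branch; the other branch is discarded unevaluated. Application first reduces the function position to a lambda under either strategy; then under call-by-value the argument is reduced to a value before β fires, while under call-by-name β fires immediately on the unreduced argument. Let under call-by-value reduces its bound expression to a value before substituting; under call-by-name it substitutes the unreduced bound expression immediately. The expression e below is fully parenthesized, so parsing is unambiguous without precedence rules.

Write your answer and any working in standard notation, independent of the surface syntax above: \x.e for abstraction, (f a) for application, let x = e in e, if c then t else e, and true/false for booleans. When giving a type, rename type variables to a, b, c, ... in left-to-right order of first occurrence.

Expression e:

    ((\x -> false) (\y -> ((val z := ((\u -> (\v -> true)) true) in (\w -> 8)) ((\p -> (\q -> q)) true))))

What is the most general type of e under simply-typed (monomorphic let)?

Answer: Bool

Working:
\x._ : a -> Bool
\v._ : d -> Bool
\u._ : c -> d -> Bool
  unify c -> d -> Bool ~ Bool -> e
  unify c ~ Bool
  unify d -> Bool ~ e
_ _ : d -> Bool
let z : d -> Bool
\w._ : f -> Int
q : h
\q._ : h -> h
\p._ : g -> h -> h
  unify g -> h -> h ~ Bool -> i
  unify g ~ Bool
  unify h -> h ~ i
_ _ : h -> h
  unify f -> Int ~ (h -> h) -> j
  unify f ~ h -> h
  unify Int ~ j
_ _ : Int
\y._ : b -> Int
  unify a -> Bool ~ (b -> Int) -> k
  unify a ~ b -> Int
  unify Bool ~ k
_ _ : Bool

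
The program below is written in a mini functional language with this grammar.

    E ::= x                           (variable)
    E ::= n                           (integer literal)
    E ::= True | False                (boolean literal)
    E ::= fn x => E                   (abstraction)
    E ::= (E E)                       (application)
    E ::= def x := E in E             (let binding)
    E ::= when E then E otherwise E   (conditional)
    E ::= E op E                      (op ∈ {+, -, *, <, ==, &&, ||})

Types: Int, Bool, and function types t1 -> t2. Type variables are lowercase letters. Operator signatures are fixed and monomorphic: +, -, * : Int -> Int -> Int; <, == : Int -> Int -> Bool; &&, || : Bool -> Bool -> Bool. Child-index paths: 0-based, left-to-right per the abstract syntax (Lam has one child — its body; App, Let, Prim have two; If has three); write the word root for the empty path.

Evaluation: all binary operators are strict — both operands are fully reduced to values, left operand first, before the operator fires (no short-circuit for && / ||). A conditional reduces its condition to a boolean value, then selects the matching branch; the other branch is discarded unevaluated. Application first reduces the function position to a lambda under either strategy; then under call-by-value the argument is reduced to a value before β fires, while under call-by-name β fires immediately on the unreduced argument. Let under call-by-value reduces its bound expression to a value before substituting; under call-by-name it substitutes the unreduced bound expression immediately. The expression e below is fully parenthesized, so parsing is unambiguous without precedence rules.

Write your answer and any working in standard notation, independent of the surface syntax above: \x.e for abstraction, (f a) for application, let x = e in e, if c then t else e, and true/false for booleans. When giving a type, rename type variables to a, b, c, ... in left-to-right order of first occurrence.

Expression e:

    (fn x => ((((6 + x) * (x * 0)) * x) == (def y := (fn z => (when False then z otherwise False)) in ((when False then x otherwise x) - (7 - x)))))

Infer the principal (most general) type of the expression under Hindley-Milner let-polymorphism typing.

Answer: Int -> Bool

Trace:
  unify Int ~ Int
x : a
  unify a ~ Int
  unify Int ~ Int
x : Int
  unify Int ~ Int
  unify Int ~ Int
  unify Int ~ Int
  unify Int ~ Int
x : Int
  unify Int ~ Int
  unify Int ~ Int
  unify Bool ~ Bool
z : b
  unify b ~ Bool
\z._ : Bool -> Bool
let y : Bool -> Bool
  unify Bool ~ Bool
x : Int
x : Int
  unify Int ~ Int
  unify Int ~ Int
  unify Int ~ Int
x : Int
  unify Int ~ Int
  unify Int ~ Int
  unify Int ~ Int
\x._ : Int -> Bool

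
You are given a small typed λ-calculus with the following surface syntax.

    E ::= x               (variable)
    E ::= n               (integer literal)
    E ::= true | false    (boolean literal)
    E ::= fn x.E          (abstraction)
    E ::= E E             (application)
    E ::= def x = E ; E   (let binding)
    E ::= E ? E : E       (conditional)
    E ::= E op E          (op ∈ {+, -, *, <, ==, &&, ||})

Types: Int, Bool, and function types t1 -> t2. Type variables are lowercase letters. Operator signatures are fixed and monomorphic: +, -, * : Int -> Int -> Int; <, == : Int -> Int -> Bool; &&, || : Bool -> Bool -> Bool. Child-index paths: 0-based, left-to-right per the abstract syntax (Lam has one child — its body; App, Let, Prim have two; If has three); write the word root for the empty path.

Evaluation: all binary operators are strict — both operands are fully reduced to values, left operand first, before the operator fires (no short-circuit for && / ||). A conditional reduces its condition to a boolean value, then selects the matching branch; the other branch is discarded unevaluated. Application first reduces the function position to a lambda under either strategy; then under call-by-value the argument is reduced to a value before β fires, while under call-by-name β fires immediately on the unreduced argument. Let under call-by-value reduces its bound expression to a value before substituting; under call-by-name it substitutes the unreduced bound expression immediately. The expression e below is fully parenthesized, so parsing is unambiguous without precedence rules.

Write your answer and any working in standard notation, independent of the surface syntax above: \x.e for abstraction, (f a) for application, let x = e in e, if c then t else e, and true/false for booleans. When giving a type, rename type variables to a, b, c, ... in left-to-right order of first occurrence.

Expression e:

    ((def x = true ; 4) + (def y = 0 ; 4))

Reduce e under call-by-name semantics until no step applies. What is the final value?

Answer: 8

Working:
step 0: ((let x = true in 4) + (let y = 0 in 4))
step 1: [let@0] (4 + (let y = 0 in 4))
step 2: [let@1] (4 + 4)
step 3: [delta@root] 8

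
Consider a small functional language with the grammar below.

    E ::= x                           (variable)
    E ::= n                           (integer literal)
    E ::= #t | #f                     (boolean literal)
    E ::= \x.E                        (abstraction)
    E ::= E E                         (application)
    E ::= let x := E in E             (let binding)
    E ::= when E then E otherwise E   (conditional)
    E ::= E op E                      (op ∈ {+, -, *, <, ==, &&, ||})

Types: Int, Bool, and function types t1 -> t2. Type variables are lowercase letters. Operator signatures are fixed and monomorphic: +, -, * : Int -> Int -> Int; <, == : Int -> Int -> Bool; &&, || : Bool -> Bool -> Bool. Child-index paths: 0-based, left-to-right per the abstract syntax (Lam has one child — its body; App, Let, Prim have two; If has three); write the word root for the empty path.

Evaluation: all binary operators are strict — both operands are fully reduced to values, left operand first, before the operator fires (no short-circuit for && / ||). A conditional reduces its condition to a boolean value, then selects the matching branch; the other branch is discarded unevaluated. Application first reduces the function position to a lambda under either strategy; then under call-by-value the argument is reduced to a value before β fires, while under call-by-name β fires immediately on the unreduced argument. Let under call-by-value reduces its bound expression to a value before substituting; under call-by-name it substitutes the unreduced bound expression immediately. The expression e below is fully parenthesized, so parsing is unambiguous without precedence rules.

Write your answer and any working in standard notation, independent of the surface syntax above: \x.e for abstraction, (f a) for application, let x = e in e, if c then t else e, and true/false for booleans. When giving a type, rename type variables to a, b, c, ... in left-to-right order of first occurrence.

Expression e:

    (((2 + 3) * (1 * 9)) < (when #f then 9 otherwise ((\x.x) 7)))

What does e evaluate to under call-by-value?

Answer: false

Trace:
step 0: (((2 + 3) * (1 * 9)) < (if false then 9 else ((\x.x) 7)))
step 1: [delta@0.0] ((5 * (1 * 9)) < (if false then 9 else ((\x.x) 7)))
step 2: [delta@0.1] ((5 * 9) < (if false then 9 else ((\x.x) 7)))
step 3: [delta@0] (45 < (if false then 9 else ((\x.x) 7)))
step 4: [if@1] (45 < ((\x.x) 7))
step 5: [beta@1] (45 < 7)
step 6: [delta@root] false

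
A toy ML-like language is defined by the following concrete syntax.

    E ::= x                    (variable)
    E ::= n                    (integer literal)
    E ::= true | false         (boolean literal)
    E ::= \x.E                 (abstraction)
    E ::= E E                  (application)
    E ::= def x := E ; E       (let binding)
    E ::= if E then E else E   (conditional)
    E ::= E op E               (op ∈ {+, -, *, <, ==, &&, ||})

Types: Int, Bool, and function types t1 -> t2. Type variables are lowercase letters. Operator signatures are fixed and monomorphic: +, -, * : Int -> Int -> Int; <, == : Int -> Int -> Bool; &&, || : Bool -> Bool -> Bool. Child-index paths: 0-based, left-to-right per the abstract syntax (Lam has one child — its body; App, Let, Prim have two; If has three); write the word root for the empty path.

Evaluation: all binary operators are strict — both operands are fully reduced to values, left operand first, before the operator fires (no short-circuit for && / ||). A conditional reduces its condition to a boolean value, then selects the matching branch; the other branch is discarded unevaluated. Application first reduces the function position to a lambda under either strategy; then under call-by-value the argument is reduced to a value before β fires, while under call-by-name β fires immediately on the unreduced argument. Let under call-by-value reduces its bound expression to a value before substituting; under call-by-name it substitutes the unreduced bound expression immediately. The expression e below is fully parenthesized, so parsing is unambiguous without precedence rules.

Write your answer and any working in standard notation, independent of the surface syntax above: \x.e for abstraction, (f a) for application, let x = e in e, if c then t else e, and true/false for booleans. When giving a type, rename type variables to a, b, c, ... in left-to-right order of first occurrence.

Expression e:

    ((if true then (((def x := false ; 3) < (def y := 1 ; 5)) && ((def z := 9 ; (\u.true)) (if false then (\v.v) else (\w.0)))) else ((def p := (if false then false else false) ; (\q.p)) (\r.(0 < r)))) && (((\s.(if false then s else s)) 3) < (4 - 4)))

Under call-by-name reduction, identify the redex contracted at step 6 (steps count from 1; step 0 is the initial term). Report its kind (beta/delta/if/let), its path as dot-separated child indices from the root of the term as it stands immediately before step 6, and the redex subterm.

Answer: beta at 0.1 : ((\u.true) (if false then (\v.v) else (\w.0)))

Derivation:
step 0: ((if true then (((let x = false in 3) < (let y = 1 in 5)) && ((let z = 9 in (\u.true)) (if false then (\v.v) else (\w.0)))) else ((let p = (if false then false else false) in (\q.p)) (\r.(0 < r)))) && (((\s.(if false then s else s)) 3) < (4 - 4)))
step 1: [if@0] ((((let x = false in 3) < (let y = 1 in 5)) && ((let z = 9 in (\u.true)) (if false then (\v.v) else (\w.0)))) && (((\s.(if false then s else s)) 3) < (4 - 4)))
step 2: [let@0.0.0] (((3 < (let y = 1 in 5)) && ((let z = 9 in (\u.true)) (if false then (\v.v) else (\w.0)))) && (((\s.(if false then s else s)) 3) < (4 - 4)))
step 3: [let@0.0.1] (((3 < 5) && ((let z = 9 in (\u.true)) (if false then (\v.v) else (\w.0)))) && (((\s.(if false then s else s)) 3) < (4 - 4)))
step 4: [delta@0.0] ((true && ((let z = 9 in (\u.true)) (if false then (\v.v) else (\w.0)))) && (((\s.(if false then s else s)) 3) < (4 - 4)))
step 5: [let@0.1.0] ((true && ((\u.true) (if false then (\v.v) else (\w.0)))) && (((\s.(if false then s else s)) 3) < (4 - 4)))
step 6: [beta@0.1] ((true && true) && (((\s.(if false then s else s)) 3) < (4 - 4)))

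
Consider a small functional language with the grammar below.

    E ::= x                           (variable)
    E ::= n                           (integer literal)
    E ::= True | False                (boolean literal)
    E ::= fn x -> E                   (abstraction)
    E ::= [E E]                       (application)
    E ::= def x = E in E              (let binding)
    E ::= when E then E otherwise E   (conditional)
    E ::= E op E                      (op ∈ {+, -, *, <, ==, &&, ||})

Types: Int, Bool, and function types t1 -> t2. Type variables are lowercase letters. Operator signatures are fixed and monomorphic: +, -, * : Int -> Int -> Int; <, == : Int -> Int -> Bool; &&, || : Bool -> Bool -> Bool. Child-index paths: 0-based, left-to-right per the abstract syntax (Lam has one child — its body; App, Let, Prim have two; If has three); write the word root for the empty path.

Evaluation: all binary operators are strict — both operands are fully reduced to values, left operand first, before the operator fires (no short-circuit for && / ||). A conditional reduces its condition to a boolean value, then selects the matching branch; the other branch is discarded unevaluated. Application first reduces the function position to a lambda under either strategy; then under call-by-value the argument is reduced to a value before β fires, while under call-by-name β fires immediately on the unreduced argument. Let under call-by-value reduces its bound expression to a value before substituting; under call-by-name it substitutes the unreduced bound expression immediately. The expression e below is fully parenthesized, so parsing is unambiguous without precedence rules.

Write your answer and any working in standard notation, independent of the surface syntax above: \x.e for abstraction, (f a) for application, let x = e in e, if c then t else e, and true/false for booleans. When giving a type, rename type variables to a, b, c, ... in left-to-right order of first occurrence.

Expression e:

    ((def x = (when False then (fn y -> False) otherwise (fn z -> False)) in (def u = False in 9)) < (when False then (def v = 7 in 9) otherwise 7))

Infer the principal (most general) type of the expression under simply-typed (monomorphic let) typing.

Trace:
  unify Bool ~ Bool
\y._ : a -> Bool
\z._ : b -> Bool
  unify a -> Bool ~ b -> Bool
  unify a ~ b
  unify Bool ~ Bool
let x : b -> Bool
let u : Bool
  unify Int ~ Int
  unify Bool ~ Bool
let v : Int
  unify Int ~ Int
  unify Int ~ Int

Answer: Bool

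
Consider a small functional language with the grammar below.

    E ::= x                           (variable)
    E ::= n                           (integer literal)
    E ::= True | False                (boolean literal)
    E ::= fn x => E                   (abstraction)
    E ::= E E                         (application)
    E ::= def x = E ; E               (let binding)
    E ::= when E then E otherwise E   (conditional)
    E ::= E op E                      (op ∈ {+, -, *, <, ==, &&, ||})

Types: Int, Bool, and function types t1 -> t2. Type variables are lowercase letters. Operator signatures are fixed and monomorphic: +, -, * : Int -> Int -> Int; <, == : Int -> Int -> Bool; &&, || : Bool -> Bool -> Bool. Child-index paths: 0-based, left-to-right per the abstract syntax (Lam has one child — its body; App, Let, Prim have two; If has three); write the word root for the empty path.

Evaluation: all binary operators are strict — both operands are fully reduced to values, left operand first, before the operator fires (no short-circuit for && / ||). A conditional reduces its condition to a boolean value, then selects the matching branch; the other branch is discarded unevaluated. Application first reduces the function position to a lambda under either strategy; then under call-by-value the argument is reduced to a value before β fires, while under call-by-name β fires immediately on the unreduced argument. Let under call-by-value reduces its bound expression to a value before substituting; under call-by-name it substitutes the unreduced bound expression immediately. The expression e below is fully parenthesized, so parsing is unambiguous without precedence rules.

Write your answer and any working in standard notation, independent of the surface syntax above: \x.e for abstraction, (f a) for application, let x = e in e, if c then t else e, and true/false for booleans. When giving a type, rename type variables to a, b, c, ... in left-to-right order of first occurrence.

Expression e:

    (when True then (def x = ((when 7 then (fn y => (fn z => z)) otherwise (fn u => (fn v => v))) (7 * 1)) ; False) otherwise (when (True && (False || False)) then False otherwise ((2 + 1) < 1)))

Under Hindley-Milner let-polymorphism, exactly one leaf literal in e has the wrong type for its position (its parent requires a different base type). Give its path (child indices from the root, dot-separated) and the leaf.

Answer: 1.0.0.0 : 7

Working:
  unify Bool ~ Bool
  unify Int ~ Bool
  FAIL: mismatch Int ~ Bool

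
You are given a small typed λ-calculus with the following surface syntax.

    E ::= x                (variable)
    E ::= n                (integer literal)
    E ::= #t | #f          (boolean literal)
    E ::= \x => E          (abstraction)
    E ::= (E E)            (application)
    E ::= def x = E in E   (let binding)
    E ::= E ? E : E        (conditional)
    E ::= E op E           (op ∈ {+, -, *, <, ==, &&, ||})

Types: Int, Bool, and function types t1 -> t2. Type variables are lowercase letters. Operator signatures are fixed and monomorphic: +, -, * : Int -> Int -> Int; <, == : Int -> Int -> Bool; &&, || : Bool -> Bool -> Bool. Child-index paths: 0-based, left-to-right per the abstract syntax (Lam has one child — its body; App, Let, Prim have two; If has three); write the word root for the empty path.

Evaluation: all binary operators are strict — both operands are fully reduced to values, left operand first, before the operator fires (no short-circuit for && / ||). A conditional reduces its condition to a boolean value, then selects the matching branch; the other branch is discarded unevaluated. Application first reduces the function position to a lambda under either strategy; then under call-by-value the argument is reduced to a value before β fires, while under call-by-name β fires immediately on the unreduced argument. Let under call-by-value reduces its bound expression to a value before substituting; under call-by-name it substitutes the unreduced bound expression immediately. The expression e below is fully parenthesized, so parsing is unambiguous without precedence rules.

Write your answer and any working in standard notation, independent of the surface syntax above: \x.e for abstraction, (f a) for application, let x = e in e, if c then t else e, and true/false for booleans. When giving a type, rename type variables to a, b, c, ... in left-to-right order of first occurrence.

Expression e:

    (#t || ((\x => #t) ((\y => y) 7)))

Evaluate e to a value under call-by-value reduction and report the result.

Answer: true

Working:
step 0: (true || ((\x.true) ((\y.y) 7)))
step 1: [beta@1.1] (true || ((\x.true) 7))
step 2: [beta@1] (true || true)
step 3: [delta@root] true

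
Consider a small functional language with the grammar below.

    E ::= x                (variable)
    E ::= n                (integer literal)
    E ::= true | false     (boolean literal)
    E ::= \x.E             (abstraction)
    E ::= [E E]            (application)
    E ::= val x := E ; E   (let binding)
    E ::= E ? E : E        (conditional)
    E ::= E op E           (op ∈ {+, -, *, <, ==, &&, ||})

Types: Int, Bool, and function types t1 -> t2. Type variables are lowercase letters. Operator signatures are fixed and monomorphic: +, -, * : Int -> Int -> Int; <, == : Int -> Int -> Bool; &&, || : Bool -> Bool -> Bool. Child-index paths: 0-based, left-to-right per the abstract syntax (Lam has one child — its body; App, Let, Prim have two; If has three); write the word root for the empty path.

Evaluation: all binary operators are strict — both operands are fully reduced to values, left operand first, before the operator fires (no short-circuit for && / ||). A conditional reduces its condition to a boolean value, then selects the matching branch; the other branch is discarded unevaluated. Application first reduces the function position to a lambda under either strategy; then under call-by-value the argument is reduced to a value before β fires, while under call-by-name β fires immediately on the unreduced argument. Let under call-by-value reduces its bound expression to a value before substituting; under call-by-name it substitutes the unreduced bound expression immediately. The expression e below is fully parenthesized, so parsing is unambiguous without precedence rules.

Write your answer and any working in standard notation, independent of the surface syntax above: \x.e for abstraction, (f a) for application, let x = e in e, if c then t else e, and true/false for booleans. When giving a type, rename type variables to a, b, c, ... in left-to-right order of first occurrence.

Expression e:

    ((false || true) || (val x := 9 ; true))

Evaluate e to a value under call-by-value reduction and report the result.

Answer: true

Derivation:
step 0: ((false || true) || (let x = 9 in true))
step 1: [delta@0] (true || (let x = 9 in true))
step 2: [let@1] (true || true)
step 3: [delta@root] true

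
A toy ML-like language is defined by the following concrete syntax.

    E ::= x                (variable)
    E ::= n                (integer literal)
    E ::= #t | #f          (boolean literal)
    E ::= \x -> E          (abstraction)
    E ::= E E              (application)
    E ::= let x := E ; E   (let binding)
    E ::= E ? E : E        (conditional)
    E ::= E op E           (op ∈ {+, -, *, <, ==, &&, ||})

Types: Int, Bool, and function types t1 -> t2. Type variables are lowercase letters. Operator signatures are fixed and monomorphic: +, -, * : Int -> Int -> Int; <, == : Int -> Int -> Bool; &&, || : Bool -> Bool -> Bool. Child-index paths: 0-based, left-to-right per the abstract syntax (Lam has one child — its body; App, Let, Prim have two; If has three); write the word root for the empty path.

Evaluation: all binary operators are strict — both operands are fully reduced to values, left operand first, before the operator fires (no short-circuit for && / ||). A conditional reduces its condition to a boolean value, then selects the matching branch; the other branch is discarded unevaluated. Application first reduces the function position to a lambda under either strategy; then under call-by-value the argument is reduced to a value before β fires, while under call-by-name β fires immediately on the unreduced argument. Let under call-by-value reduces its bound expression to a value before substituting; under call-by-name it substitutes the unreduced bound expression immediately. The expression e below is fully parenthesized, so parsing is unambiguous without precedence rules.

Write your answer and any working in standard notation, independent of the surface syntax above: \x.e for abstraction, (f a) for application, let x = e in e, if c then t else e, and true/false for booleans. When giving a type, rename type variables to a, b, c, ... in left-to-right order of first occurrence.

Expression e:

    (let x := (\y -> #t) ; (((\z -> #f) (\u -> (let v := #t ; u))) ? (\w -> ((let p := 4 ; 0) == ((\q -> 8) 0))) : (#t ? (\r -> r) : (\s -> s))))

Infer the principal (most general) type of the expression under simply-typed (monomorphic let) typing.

Answer: Bool -> Bool

Working:
\y._ : a -> Bool
let x : a -> Bool
\z._ : b -> Bool
let v : Bool
u : c
\u._ : c -> c
  unify b -> Bool ~ (c -> c) -> d
  unify b ~ c -> c
  unify Bool ~ d
_ _ : Bool
  unify Bool ~ Bool
let p : Int
  unify Int ~ Int
\q._ : f -> Int
  unify f -> Int ~ Int -> g
  unify f ~ Int
  unify Int ~ g
_ _ : Int
  unify Int ~ Int
\w._ : e -> Bool
  unify Bool ~ Bool
r : h
\r._ : h -> h
s : i
\s._ : i -> i
  unify h -> h ~ i -> i
  unify h ~ i
  unify i ~ i
  unify e -> Bool ~ i -> i
  unify e ~ i
  unify Bool ~ i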